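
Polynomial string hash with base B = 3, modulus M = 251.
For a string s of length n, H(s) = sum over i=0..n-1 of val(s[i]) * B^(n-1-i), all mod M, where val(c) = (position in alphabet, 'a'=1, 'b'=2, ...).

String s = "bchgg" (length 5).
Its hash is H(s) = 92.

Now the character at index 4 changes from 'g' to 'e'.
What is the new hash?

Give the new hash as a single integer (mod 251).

val('g') = 7, val('e') = 5
Position k = 4, exponent = n-1-k = 0
B^0 mod M = 3^0 mod 251 = 1
Delta = (5 - 7) * 1 mod 251 = 249
New hash = (92 + 249) mod 251 = 90

Answer: 90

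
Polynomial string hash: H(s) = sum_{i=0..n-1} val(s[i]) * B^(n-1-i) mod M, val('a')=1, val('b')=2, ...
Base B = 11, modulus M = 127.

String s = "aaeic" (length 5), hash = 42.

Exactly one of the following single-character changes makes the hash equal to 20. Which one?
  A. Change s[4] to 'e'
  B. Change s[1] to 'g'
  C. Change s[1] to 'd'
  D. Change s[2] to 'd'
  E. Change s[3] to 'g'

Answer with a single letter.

Answer: E

Derivation:
Option A: s[4]='c'->'e', delta=(5-3)*11^0 mod 127 = 2, hash=42+2 mod 127 = 44
Option B: s[1]='a'->'g', delta=(7-1)*11^3 mod 127 = 112, hash=42+112 mod 127 = 27
Option C: s[1]='a'->'d', delta=(4-1)*11^3 mod 127 = 56, hash=42+56 mod 127 = 98
Option D: s[2]='e'->'d', delta=(4-5)*11^2 mod 127 = 6, hash=42+6 mod 127 = 48
Option E: s[3]='i'->'g', delta=(7-9)*11^1 mod 127 = 105, hash=42+105 mod 127 = 20 <-- target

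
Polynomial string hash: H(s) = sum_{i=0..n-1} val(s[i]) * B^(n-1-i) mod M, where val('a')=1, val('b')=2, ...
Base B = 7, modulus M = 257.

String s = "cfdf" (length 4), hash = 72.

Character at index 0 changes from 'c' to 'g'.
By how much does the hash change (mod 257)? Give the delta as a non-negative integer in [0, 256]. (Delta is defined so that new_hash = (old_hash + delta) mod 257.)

Delta formula: (val(new) - val(old)) * B^(n-1-k) mod M
  val('g') - val('c') = 7 - 3 = 4
  B^(n-1-k) = 7^3 mod 257 = 86
  Delta = 4 * 86 mod 257 = 87

Answer: 87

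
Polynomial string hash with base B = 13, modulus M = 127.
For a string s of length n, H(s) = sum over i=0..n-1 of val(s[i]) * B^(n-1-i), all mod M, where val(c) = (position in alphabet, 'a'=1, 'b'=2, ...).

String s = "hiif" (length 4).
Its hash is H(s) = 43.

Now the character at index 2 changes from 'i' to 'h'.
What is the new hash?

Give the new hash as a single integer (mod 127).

Answer: 30

Derivation:
val('i') = 9, val('h') = 8
Position k = 2, exponent = n-1-k = 1
B^1 mod M = 13^1 mod 127 = 13
Delta = (8 - 9) * 13 mod 127 = 114
New hash = (43 + 114) mod 127 = 30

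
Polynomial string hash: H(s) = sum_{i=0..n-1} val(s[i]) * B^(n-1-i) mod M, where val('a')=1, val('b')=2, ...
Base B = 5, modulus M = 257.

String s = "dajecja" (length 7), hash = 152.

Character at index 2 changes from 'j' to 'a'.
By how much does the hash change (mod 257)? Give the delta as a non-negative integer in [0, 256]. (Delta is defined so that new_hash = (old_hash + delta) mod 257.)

Answer: 29

Derivation:
Delta formula: (val(new) - val(old)) * B^(n-1-k) mod M
  val('a') - val('j') = 1 - 10 = -9
  B^(n-1-k) = 5^4 mod 257 = 111
  Delta = -9 * 111 mod 257 = 29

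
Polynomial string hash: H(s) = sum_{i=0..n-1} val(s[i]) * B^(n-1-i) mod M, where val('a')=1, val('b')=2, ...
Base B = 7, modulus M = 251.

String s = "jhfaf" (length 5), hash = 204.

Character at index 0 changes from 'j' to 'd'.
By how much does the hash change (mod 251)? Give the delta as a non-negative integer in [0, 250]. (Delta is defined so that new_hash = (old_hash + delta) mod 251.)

Answer: 152

Derivation:
Delta formula: (val(new) - val(old)) * B^(n-1-k) mod M
  val('d') - val('j') = 4 - 10 = -6
  B^(n-1-k) = 7^4 mod 251 = 142
  Delta = -6 * 142 mod 251 = 152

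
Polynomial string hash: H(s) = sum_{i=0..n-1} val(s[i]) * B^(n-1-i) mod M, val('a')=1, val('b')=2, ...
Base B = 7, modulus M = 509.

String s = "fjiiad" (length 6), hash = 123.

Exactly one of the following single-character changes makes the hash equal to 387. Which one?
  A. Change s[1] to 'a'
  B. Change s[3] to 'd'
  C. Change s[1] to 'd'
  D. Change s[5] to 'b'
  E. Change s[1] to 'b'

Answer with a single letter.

Answer: B

Derivation:
Option A: s[1]='j'->'a', delta=(1-10)*7^4 mod 509 = 278, hash=123+278 mod 509 = 401
Option B: s[3]='i'->'d', delta=(4-9)*7^2 mod 509 = 264, hash=123+264 mod 509 = 387 <-- target
Option C: s[1]='j'->'d', delta=(4-10)*7^4 mod 509 = 355, hash=123+355 mod 509 = 478
Option D: s[5]='d'->'b', delta=(2-4)*7^0 mod 509 = 507, hash=123+507 mod 509 = 121
Option E: s[1]='j'->'b', delta=(2-10)*7^4 mod 509 = 134, hash=123+134 mod 509 = 257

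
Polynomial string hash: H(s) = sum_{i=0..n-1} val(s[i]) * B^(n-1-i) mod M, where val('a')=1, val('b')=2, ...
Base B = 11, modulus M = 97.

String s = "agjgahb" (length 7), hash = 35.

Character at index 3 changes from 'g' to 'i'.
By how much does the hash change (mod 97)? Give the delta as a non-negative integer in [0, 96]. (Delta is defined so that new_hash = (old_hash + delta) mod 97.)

Delta formula: (val(new) - val(old)) * B^(n-1-k) mod M
  val('i') - val('g') = 9 - 7 = 2
  B^(n-1-k) = 11^3 mod 97 = 70
  Delta = 2 * 70 mod 97 = 43

Answer: 43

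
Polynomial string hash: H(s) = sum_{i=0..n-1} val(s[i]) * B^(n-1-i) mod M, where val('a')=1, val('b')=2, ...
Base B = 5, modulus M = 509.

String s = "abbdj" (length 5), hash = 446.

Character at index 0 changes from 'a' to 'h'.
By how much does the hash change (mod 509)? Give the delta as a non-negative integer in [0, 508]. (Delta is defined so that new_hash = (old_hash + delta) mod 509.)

Delta formula: (val(new) - val(old)) * B^(n-1-k) mod M
  val('h') - val('a') = 8 - 1 = 7
  B^(n-1-k) = 5^4 mod 509 = 116
  Delta = 7 * 116 mod 509 = 303

Answer: 303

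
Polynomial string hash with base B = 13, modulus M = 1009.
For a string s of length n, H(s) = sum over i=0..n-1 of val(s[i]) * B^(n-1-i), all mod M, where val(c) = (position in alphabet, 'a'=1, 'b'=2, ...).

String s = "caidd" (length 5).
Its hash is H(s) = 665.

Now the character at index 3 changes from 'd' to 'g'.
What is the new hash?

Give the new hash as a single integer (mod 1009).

Answer: 704

Derivation:
val('d') = 4, val('g') = 7
Position k = 3, exponent = n-1-k = 1
B^1 mod M = 13^1 mod 1009 = 13
Delta = (7 - 4) * 13 mod 1009 = 39
New hash = (665 + 39) mod 1009 = 704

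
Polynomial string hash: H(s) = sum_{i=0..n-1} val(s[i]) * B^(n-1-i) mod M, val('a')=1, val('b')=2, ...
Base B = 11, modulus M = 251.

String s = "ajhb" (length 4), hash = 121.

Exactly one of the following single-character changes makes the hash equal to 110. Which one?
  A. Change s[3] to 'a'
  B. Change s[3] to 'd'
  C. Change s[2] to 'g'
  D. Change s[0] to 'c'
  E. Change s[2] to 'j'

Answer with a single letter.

Option A: s[3]='b'->'a', delta=(1-2)*11^0 mod 251 = 250, hash=121+250 mod 251 = 120
Option B: s[3]='b'->'d', delta=(4-2)*11^0 mod 251 = 2, hash=121+2 mod 251 = 123
Option C: s[2]='h'->'g', delta=(7-8)*11^1 mod 251 = 240, hash=121+240 mod 251 = 110 <-- target
Option D: s[0]='a'->'c', delta=(3-1)*11^3 mod 251 = 152, hash=121+152 mod 251 = 22
Option E: s[2]='h'->'j', delta=(10-8)*11^1 mod 251 = 22, hash=121+22 mod 251 = 143

Answer: C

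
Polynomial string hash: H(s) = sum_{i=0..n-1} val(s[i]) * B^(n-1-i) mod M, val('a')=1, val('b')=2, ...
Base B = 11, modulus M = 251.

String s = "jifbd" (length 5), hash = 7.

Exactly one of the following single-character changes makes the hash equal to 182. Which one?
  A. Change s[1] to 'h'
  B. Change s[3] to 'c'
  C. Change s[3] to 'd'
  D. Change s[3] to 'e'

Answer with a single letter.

Answer: A

Derivation:
Option A: s[1]='i'->'h', delta=(8-9)*11^3 mod 251 = 175, hash=7+175 mod 251 = 182 <-- target
Option B: s[3]='b'->'c', delta=(3-2)*11^1 mod 251 = 11, hash=7+11 mod 251 = 18
Option C: s[3]='b'->'d', delta=(4-2)*11^1 mod 251 = 22, hash=7+22 mod 251 = 29
Option D: s[3]='b'->'e', delta=(5-2)*11^1 mod 251 = 33, hash=7+33 mod 251 = 40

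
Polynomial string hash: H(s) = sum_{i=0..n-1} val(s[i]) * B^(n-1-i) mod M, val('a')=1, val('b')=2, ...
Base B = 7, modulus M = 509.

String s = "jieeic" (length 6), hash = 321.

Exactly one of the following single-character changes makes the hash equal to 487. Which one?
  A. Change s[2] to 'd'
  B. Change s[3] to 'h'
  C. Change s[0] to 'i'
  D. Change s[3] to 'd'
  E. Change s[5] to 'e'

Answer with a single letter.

Answer: A

Derivation:
Option A: s[2]='e'->'d', delta=(4-5)*7^3 mod 509 = 166, hash=321+166 mod 509 = 487 <-- target
Option B: s[3]='e'->'h', delta=(8-5)*7^2 mod 509 = 147, hash=321+147 mod 509 = 468
Option C: s[0]='j'->'i', delta=(9-10)*7^5 mod 509 = 499, hash=321+499 mod 509 = 311
Option D: s[3]='e'->'d', delta=(4-5)*7^2 mod 509 = 460, hash=321+460 mod 509 = 272
Option E: s[5]='c'->'e', delta=(5-3)*7^0 mod 509 = 2, hash=321+2 mod 509 = 323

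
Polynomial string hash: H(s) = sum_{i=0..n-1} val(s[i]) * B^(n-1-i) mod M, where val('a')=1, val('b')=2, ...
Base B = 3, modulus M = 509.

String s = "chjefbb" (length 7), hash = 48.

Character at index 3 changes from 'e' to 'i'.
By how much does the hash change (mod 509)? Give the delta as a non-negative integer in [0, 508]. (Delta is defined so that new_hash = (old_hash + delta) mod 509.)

Answer: 108

Derivation:
Delta formula: (val(new) - val(old)) * B^(n-1-k) mod M
  val('i') - val('e') = 9 - 5 = 4
  B^(n-1-k) = 3^3 mod 509 = 27
  Delta = 4 * 27 mod 509 = 108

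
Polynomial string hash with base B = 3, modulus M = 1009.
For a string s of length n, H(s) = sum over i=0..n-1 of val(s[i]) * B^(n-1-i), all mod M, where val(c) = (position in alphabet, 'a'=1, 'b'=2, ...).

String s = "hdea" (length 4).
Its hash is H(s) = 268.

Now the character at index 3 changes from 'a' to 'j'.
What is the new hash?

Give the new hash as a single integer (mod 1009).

val('a') = 1, val('j') = 10
Position k = 3, exponent = n-1-k = 0
B^0 mod M = 3^0 mod 1009 = 1
Delta = (10 - 1) * 1 mod 1009 = 9
New hash = (268 + 9) mod 1009 = 277

Answer: 277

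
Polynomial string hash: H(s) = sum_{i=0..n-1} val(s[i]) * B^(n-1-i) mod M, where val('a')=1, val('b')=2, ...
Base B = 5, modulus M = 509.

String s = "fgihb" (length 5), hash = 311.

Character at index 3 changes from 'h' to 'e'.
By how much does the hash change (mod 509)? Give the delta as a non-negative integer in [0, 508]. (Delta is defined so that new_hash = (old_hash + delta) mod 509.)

Answer: 494

Derivation:
Delta formula: (val(new) - val(old)) * B^(n-1-k) mod M
  val('e') - val('h') = 5 - 8 = -3
  B^(n-1-k) = 5^1 mod 509 = 5
  Delta = -3 * 5 mod 509 = 494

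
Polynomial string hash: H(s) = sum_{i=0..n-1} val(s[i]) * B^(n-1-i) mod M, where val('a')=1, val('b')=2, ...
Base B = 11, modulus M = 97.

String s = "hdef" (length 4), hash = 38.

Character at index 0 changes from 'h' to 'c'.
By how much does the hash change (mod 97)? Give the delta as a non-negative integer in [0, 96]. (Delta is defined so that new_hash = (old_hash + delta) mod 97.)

Delta formula: (val(new) - val(old)) * B^(n-1-k) mod M
  val('c') - val('h') = 3 - 8 = -5
  B^(n-1-k) = 11^3 mod 97 = 70
  Delta = -5 * 70 mod 97 = 38

Answer: 38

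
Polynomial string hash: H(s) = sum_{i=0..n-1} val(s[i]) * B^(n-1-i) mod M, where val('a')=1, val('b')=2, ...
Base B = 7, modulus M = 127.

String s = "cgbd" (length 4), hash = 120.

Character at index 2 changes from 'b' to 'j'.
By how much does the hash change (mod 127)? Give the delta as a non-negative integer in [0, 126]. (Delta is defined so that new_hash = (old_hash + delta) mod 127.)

Answer: 56

Derivation:
Delta formula: (val(new) - val(old)) * B^(n-1-k) mod M
  val('j') - val('b') = 10 - 2 = 8
  B^(n-1-k) = 7^1 mod 127 = 7
  Delta = 8 * 7 mod 127 = 56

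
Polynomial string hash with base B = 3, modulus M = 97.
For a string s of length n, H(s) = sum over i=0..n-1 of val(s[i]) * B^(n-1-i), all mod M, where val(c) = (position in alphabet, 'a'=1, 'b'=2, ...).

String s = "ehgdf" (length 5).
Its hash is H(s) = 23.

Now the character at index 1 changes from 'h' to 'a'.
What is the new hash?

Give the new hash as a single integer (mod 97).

Answer: 28

Derivation:
val('h') = 8, val('a') = 1
Position k = 1, exponent = n-1-k = 3
B^3 mod M = 3^3 mod 97 = 27
Delta = (1 - 8) * 27 mod 97 = 5
New hash = (23 + 5) mod 97 = 28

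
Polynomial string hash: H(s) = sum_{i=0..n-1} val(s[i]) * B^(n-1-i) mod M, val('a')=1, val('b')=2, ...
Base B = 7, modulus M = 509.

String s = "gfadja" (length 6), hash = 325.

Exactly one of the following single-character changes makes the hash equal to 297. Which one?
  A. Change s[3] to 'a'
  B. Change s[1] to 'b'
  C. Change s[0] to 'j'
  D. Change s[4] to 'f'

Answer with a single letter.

Answer: D

Derivation:
Option A: s[3]='d'->'a', delta=(1-4)*7^2 mod 509 = 362, hash=325+362 mod 509 = 178
Option B: s[1]='f'->'b', delta=(2-6)*7^4 mod 509 = 67, hash=325+67 mod 509 = 392
Option C: s[0]='g'->'j', delta=(10-7)*7^5 mod 509 = 30, hash=325+30 mod 509 = 355
Option D: s[4]='j'->'f', delta=(6-10)*7^1 mod 509 = 481, hash=325+481 mod 509 = 297 <-- target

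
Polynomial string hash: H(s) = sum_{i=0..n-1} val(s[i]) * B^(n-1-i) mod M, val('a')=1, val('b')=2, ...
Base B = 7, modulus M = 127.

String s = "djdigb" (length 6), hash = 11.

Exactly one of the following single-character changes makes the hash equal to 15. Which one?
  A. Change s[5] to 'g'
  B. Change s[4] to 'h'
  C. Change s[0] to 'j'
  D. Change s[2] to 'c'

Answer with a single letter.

Option A: s[5]='b'->'g', delta=(7-2)*7^0 mod 127 = 5, hash=11+5 mod 127 = 16
Option B: s[4]='g'->'h', delta=(8-7)*7^1 mod 127 = 7, hash=11+7 mod 127 = 18
Option C: s[0]='d'->'j', delta=(10-4)*7^5 mod 127 = 4, hash=11+4 mod 127 = 15 <-- target
Option D: s[2]='d'->'c', delta=(3-4)*7^3 mod 127 = 38, hash=11+38 mod 127 = 49

Answer: C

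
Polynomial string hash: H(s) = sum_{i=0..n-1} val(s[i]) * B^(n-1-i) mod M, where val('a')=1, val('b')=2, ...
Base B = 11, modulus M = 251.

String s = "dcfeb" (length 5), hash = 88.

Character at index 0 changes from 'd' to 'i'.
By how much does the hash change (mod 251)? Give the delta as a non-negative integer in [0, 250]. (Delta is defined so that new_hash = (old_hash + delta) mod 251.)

Delta formula: (val(new) - val(old)) * B^(n-1-k) mod M
  val('i') - val('d') = 9 - 4 = 5
  B^(n-1-k) = 11^4 mod 251 = 83
  Delta = 5 * 83 mod 251 = 164

Answer: 164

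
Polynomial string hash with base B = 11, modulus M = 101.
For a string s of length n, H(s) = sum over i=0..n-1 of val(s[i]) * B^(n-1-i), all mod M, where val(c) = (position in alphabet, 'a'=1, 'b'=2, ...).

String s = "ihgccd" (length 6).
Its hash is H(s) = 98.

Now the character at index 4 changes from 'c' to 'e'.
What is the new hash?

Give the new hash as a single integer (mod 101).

Answer: 19

Derivation:
val('c') = 3, val('e') = 5
Position k = 4, exponent = n-1-k = 1
B^1 mod M = 11^1 mod 101 = 11
Delta = (5 - 3) * 11 mod 101 = 22
New hash = (98 + 22) mod 101 = 19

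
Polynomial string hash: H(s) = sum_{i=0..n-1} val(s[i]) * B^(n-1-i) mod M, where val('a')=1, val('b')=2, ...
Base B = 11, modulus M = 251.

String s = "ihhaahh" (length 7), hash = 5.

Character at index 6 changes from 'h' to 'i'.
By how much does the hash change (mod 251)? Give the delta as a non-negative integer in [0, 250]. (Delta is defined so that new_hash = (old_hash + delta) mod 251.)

Delta formula: (val(new) - val(old)) * B^(n-1-k) mod M
  val('i') - val('h') = 9 - 8 = 1
  B^(n-1-k) = 11^0 mod 251 = 1
  Delta = 1 * 1 mod 251 = 1

Answer: 1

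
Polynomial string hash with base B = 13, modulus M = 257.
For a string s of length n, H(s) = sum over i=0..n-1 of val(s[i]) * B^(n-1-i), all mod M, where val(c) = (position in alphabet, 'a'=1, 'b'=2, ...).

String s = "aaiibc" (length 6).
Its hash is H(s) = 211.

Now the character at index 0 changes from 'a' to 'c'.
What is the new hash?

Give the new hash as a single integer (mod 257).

Answer: 67

Derivation:
val('a') = 1, val('c') = 3
Position k = 0, exponent = n-1-k = 5
B^5 mod M = 13^5 mod 257 = 185
Delta = (3 - 1) * 185 mod 257 = 113
New hash = (211 + 113) mod 257 = 67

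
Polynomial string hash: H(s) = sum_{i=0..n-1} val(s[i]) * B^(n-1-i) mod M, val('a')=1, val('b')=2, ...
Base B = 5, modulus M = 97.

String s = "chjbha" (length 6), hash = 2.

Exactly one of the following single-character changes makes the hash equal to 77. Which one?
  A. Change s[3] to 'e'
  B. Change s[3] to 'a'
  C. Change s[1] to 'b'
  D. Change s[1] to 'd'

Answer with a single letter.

Option A: s[3]='b'->'e', delta=(5-2)*5^2 mod 97 = 75, hash=2+75 mod 97 = 77 <-- target
Option B: s[3]='b'->'a', delta=(1-2)*5^2 mod 97 = 72, hash=2+72 mod 97 = 74
Option C: s[1]='h'->'b', delta=(2-8)*5^4 mod 97 = 33, hash=2+33 mod 97 = 35
Option D: s[1]='h'->'d', delta=(4-8)*5^4 mod 97 = 22, hash=2+22 mod 97 = 24

Answer: A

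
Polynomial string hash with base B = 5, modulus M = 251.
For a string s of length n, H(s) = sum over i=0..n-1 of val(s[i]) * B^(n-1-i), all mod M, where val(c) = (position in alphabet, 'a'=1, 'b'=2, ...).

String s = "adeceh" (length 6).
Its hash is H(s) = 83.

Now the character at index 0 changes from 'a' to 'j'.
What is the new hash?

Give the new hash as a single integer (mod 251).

Answer: 96

Derivation:
val('a') = 1, val('j') = 10
Position k = 0, exponent = n-1-k = 5
B^5 mod M = 5^5 mod 251 = 113
Delta = (10 - 1) * 113 mod 251 = 13
New hash = (83 + 13) mod 251 = 96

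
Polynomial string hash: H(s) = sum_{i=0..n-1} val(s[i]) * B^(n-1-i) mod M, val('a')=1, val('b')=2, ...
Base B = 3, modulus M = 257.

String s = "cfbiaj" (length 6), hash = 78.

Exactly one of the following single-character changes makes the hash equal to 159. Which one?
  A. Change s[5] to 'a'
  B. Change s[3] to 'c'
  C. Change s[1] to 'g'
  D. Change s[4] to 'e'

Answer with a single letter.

Answer: C

Derivation:
Option A: s[5]='j'->'a', delta=(1-10)*3^0 mod 257 = 248, hash=78+248 mod 257 = 69
Option B: s[3]='i'->'c', delta=(3-9)*3^2 mod 257 = 203, hash=78+203 mod 257 = 24
Option C: s[1]='f'->'g', delta=(7-6)*3^4 mod 257 = 81, hash=78+81 mod 257 = 159 <-- target
Option D: s[4]='a'->'e', delta=(5-1)*3^1 mod 257 = 12, hash=78+12 mod 257 = 90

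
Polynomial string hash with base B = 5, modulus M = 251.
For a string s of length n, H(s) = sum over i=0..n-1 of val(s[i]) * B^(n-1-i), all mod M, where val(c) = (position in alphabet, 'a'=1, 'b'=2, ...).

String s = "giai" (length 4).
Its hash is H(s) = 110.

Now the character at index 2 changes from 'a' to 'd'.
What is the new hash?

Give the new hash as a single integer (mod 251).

val('a') = 1, val('d') = 4
Position k = 2, exponent = n-1-k = 1
B^1 mod M = 5^1 mod 251 = 5
Delta = (4 - 1) * 5 mod 251 = 15
New hash = (110 + 15) mod 251 = 125

Answer: 125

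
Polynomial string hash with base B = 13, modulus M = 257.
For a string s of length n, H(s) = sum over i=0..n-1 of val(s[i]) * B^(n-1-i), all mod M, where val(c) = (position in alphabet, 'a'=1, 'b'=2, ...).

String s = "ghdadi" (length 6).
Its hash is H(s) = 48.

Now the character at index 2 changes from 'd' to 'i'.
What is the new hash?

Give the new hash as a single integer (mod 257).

val('d') = 4, val('i') = 9
Position k = 2, exponent = n-1-k = 3
B^3 mod M = 13^3 mod 257 = 141
Delta = (9 - 4) * 141 mod 257 = 191
New hash = (48 + 191) mod 257 = 239

Answer: 239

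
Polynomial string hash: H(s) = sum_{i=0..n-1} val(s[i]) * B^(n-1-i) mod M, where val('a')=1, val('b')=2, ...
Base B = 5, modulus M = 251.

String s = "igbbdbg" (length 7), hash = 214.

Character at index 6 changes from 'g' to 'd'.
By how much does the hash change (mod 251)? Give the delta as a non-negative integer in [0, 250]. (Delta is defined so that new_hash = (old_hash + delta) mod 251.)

Answer: 248

Derivation:
Delta formula: (val(new) - val(old)) * B^(n-1-k) mod M
  val('d') - val('g') = 4 - 7 = -3
  B^(n-1-k) = 5^0 mod 251 = 1
  Delta = -3 * 1 mod 251 = 248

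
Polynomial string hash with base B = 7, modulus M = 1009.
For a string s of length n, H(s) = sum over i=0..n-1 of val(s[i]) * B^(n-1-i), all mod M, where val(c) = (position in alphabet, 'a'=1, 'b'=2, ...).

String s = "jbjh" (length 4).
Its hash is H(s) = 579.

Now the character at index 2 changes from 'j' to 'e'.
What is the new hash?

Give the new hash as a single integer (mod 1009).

val('j') = 10, val('e') = 5
Position k = 2, exponent = n-1-k = 1
B^1 mod M = 7^1 mod 1009 = 7
Delta = (5 - 10) * 7 mod 1009 = 974
New hash = (579 + 974) mod 1009 = 544

Answer: 544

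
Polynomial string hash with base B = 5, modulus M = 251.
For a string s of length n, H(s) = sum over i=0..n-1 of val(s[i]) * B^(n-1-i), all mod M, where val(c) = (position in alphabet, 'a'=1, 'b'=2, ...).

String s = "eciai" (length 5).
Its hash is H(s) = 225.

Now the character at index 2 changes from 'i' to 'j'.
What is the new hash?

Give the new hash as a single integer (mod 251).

Answer: 250

Derivation:
val('i') = 9, val('j') = 10
Position k = 2, exponent = n-1-k = 2
B^2 mod M = 5^2 mod 251 = 25
Delta = (10 - 9) * 25 mod 251 = 25
New hash = (225 + 25) mod 251 = 250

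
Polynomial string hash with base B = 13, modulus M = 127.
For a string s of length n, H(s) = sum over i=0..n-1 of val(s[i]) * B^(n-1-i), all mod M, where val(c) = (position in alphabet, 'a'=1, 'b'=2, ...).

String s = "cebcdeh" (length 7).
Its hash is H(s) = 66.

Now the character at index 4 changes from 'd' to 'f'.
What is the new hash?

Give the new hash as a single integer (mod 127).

val('d') = 4, val('f') = 6
Position k = 4, exponent = n-1-k = 2
B^2 mod M = 13^2 mod 127 = 42
Delta = (6 - 4) * 42 mod 127 = 84
New hash = (66 + 84) mod 127 = 23

Answer: 23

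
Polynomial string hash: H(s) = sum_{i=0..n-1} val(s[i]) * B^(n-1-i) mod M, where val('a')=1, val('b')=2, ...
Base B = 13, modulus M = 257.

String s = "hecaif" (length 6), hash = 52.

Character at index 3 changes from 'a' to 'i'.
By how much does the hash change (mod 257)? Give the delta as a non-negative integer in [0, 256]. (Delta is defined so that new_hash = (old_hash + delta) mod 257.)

Answer: 67

Derivation:
Delta formula: (val(new) - val(old)) * B^(n-1-k) mod M
  val('i') - val('a') = 9 - 1 = 8
  B^(n-1-k) = 13^2 mod 257 = 169
  Delta = 8 * 169 mod 257 = 67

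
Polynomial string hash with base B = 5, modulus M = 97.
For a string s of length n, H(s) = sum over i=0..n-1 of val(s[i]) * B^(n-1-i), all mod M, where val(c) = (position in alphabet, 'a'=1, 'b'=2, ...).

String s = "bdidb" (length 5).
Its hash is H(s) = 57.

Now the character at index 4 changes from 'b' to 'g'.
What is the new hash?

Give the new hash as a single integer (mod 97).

val('b') = 2, val('g') = 7
Position k = 4, exponent = n-1-k = 0
B^0 mod M = 5^0 mod 97 = 1
Delta = (7 - 2) * 1 mod 97 = 5
New hash = (57 + 5) mod 97 = 62

Answer: 62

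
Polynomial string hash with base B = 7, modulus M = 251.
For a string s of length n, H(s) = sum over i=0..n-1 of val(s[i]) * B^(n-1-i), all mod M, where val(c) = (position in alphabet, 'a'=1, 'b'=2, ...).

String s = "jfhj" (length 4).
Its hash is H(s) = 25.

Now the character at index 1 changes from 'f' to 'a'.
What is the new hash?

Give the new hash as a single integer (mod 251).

val('f') = 6, val('a') = 1
Position k = 1, exponent = n-1-k = 2
B^2 mod M = 7^2 mod 251 = 49
Delta = (1 - 6) * 49 mod 251 = 6
New hash = (25 + 6) mod 251 = 31

Answer: 31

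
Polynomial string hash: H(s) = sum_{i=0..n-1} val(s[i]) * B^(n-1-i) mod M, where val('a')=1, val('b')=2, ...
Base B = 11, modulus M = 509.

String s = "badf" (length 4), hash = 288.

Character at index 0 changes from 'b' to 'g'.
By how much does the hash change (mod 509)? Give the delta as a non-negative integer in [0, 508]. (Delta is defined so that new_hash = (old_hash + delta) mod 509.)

Delta formula: (val(new) - val(old)) * B^(n-1-k) mod M
  val('g') - val('b') = 7 - 2 = 5
  B^(n-1-k) = 11^3 mod 509 = 313
  Delta = 5 * 313 mod 509 = 38

Answer: 38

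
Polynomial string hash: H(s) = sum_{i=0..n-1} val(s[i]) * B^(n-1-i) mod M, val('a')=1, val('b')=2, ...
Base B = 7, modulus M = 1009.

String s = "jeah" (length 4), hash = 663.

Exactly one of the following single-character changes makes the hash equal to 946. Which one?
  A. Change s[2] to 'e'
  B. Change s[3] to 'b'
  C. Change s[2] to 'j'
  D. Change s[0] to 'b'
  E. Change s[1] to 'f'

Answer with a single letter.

Answer: D

Derivation:
Option A: s[2]='a'->'e', delta=(5-1)*7^1 mod 1009 = 28, hash=663+28 mod 1009 = 691
Option B: s[3]='h'->'b', delta=(2-8)*7^0 mod 1009 = 1003, hash=663+1003 mod 1009 = 657
Option C: s[2]='a'->'j', delta=(10-1)*7^1 mod 1009 = 63, hash=663+63 mod 1009 = 726
Option D: s[0]='j'->'b', delta=(2-10)*7^3 mod 1009 = 283, hash=663+283 mod 1009 = 946 <-- target
Option E: s[1]='e'->'f', delta=(6-5)*7^2 mod 1009 = 49, hash=663+49 mod 1009 = 712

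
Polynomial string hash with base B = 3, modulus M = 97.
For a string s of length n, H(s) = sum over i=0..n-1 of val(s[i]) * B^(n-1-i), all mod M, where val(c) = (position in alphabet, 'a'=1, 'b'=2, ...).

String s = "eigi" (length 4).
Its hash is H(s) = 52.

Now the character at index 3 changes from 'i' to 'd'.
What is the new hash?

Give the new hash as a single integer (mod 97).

Answer: 47

Derivation:
val('i') = 9, val('d') = 4
Position k = 3, exponent = n-1-k = 0
B^0 mod M = 3^0 mod 97 = 1
Delta = (4 - 9) * 1 mod 97 = 92
New hash = (52 + 92) mod 97 = 47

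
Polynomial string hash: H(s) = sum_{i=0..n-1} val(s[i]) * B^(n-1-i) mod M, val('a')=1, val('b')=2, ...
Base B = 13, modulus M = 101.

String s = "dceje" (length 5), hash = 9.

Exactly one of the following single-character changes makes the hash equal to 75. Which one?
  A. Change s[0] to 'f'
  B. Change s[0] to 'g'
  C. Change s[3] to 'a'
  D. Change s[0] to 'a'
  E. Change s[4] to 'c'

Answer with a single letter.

Answer: D

Derivation:
Option A: s[0]='d'->'f', delta=(6-4)*13^4 mod 101 = 57, hash=9+57 mod 101 = 66
Option B: s[0]='d'->'g', delta=(7-4)*13^4 mod 101 = 35, hash=9+35 mod 101 = 44
Option C: s[3]='j'->'a', delta=(1-10)*13^1 mod 101 = 85, hash=9+85 mod 101 = 94
Option D: s[0]='d'->'a', delta=(1-4)*13^4 mod 101 = 66, hash=9+66 mod 101 = 75 <-- target
Option E: s[4]='e'->'c', delta=(3-5)*13^0 mod 101 = 99, hash=9+99 mod 101 = 7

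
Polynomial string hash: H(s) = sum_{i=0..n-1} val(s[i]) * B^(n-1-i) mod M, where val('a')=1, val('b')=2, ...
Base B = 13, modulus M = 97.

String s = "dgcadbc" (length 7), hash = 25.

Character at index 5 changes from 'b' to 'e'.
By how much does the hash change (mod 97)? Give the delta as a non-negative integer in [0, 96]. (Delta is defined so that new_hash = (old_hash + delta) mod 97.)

Answer: 39

Derivation:
Delta formula: (val(new) - val(old)) * B^(n-1-k) mod M
  val('e') - val('b') = 5 - 2 = 3
  B^(n-1-k) = 13^1 mod 97 = 13
  Delta = 3 * 13 mod 97 = 39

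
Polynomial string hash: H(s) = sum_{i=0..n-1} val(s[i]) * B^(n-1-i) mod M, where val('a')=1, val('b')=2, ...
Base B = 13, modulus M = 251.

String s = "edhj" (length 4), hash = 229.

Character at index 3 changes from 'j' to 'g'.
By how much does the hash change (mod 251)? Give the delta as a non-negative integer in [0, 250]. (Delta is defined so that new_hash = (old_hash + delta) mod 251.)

Delta formula: (val(new) - val(old)) * B^(n-1-k) mod M
  val('g') - val('j') = 7 - 10 = -3
  B^(n-1-k) = 13^0 mod 251 = 1
  Delta = -3 * 1 mod 251 = 248

Answer: 248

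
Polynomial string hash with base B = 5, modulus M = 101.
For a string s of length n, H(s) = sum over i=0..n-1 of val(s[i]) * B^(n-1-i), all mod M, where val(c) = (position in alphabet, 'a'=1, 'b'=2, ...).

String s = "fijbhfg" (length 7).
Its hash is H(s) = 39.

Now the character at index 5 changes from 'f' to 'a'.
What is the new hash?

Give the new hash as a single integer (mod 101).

val('f') = 6, val('a') = 1
Position k = 5, exponent = n-1-k = 1
B^1 mod M = 5^1 mod 101 = 5
Delta = (1 - 6) * 5 mod 101 = 76
New hash = (39 + 76) mod 101 = 14

Answer: 14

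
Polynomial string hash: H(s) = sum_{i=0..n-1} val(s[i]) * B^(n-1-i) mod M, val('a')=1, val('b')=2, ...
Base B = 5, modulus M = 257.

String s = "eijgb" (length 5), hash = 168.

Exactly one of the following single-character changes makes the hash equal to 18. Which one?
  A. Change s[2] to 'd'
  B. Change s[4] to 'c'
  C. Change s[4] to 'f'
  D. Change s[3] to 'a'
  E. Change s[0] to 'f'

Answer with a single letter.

Option A: s[2]='j'->'d', delta=(4-10)*5^2 mod 257 = 107, hash=168+107 mod 257 = 18 <-- target
Option B: s[4]='b'->'c', delta=(3-2)*5^0 mod 257 = 1, hash=168+1 mod 257 = 169
Option C: s[4]='b'->'f', delta=(6-2)*5^0 mod 257 = 4, hash=168+4 mod 257 = 172
Option D: s[3]='g'->'a', delta=(1-7)*5^1 mod 257 = 227, hash=168+227 mod 257 = 138
Option E: s[0]='e'->'f', delta=(6-5)*5^4 mod 257 = 111, hash=168+111 mod 257 = 22

Answer: A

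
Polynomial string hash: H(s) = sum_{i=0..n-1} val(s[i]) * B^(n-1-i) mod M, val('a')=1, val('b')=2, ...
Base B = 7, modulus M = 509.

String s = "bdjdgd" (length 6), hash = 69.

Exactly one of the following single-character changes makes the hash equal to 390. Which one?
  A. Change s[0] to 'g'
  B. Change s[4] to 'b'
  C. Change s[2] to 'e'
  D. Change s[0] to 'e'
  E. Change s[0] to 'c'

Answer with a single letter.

Option A: s[0]='b'->'g', delta=(7-2)*7^5 mod 509 = 50, hash=69+50 mod 509 = 119
Option B: s[4]='g'->'b', delta=(2-7)*7^1 mod 509 = 474, hash=69+474 mod 509 = 34
Option C: s[2]='j'->'e', delta=(5-10)*7^3 mod 509 = 321, hash=69+321 mod 509 = 390 <-- target
Option D: s[0]='b'->'e', delta=(5-2)*7^5 mod 509 = 30, hash=69+30 mod 509 = 99
Option E: s[0]='b'->'c', delta=(3-2)*7^5 mod 509 = 10, hash=69+10 mod 509 = 79

Answer: C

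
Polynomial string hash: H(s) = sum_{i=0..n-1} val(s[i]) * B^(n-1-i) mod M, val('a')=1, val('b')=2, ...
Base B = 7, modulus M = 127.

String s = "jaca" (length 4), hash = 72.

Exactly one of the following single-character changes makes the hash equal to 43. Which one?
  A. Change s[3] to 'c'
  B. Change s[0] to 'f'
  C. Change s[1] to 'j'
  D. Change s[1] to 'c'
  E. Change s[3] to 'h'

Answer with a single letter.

Option A: s[3]='a'->'c', delta=(3-1)*7^0 mod 127 = 2, hash=72+2 mod 127 = 74
Option B: s[0]='j'->'f', delta=(6-10)*7^3 mod 127 = 25, hash=72+25 mod 127 = 97
Option C: s[1]='a'->'j', delta=(10-1)*7^2 mod 127 = 60, hash=72+60 mod 127 = 5
Option D: s[1]='a'->'c', delta=(3-1)*7^2 mod 127 = 98, hash=72+98 mod 127 = 43 <-- target
Option E: s[3]='a'->'h', delta=(8-1)*7^0 mod 127 = 7, hash=72+7 mod 127 = 79

Answer: D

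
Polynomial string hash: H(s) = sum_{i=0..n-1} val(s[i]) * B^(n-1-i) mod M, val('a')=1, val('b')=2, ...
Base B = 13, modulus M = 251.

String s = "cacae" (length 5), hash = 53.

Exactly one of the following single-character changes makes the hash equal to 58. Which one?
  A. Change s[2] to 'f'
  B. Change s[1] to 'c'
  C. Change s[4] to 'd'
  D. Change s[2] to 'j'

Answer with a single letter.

Answer: A

Derivation:
Option A: s[2]='c'->'f', delta=(6-3)*13^2 mod 251 = 5, hash=53+5 mod 251 = 58 <-- target
Option B: s[1]='a'->'c', delta=(3-1)*13^3 mod 251 = 127, hash=53+127 mod 251 = 180
Option C: s[4]='e'->'d', delta=(4-5)*13^0 mod 251 = 250, hash=53+250 mod 251 = 52
Option D: s[2]='c'->'j', delta=(10-3)*13^2 mod 251 = 179, hash=53+179 mod 251 = 232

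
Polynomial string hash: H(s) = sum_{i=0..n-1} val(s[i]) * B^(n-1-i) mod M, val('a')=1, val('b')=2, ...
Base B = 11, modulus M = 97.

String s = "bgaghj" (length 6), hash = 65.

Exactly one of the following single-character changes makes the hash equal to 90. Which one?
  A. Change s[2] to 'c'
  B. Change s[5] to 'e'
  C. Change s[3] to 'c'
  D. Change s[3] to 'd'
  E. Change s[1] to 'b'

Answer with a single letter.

Answer: D

Derivation:
Option A: s[2]='a'->'c', delta=(3-1)*11^3 mod 97 = 43, hash=65+43 mod 97 = 11
Option B: s[5]='j'->'e', delta=(5-10)*11^0 mod 97 = 92, hash=65+92 mod 97 = 60
Option C: s[3]='g'->'c', delta=(3-7)*11^2 mod 97 = 1, hash=65+1 mod 97 = 66
Option D: s[3]='g'->'d', delta=(4-7)*11^2 mod 97 = 25, hash=65+25 mod 97 = 90 <-- target
Option E: s[1]='g'->'b', delta=(2-7)*11^4 mod 97 = 30, hash=65+30 mod 97 = 95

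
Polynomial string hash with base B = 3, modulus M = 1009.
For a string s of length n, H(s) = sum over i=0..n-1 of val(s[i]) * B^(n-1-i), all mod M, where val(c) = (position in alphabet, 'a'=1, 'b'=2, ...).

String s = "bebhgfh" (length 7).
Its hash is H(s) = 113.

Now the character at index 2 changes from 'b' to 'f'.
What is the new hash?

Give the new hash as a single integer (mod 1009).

Answer: 437

Derivation:
val('b') = 2, val('f') = 6
Position k = 2, exponent = n-1-k = 4
B^4 mod M = 3^4 mod 1009 = 81
Delta = (6 - 2) * 81 mod 1009 = 324
New hash = (113 + 324) mod 1009 = 437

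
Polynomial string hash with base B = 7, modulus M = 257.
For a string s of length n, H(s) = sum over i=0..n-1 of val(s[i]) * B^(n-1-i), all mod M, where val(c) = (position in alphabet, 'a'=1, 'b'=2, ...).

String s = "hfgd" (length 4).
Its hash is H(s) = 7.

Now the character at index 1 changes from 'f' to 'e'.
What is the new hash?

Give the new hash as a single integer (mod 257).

val('f') = 6, val('e') = 5
Position k = 1, exponent = n-1-k = 2
B^2 mod M = 7^2 mod 257 = 49
Delta = (5 - 6) * 49 mod 257 = 208
New hash = (7 + 208) mod 257 = 215

Answer: 215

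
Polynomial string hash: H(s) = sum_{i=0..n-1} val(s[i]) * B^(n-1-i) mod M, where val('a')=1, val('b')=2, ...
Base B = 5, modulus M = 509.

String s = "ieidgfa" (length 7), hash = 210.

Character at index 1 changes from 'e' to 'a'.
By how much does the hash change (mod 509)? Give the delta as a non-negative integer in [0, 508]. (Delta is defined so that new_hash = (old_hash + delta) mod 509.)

Delta formula: (val(new) - val(old)) * B^(n-1-k) mod M
  val('a') - val('e') = 1 - 5 = -4
  B^(n-1-k) = 5^5 mod 509 = 71
  Delta = -4 * 71 mod 509 = 225

Answer: 225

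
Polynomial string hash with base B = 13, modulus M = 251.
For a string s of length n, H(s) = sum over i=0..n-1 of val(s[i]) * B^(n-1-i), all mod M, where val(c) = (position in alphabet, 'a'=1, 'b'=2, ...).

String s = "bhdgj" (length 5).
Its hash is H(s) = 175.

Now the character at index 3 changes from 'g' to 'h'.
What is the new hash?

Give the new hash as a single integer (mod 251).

Answer: 188

Derivation:
val('g') = 7, val('h') = 8
Position k = 3, exponent = n-1-k = 1
B^1 mod M = 13^1 mod 251 = 13
Delta = (8 - 7) * 13 mod 251 = 13
New hash = (175 + 13) mod 251 = 188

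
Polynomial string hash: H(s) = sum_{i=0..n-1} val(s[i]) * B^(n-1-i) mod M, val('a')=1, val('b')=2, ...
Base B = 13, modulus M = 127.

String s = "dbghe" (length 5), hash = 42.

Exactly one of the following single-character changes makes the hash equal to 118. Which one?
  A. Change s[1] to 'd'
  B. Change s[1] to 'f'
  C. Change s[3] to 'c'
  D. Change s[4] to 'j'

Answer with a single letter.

Answer: A

Derivation:
Option A: s[1]='b'->'d', delta=(4-2)*13^3 mod 127 = 76, hash=42+76 mod 127 = 118 <-- target
Option B: s[1]='b'->'f', delta=(6-2)*13^3 mod 127 = 25, hash=42+25 mod 127 = 67
Option C: s[3]='h'->'c', delta=(3-8)*13^1 mod 127 = 62, hash=42+62 mod 127 = 104
Option D: s[4]='e'->'j', delta=(10-5)*13^0 mod 127 = 5, hash=42+5 mod 127 = 47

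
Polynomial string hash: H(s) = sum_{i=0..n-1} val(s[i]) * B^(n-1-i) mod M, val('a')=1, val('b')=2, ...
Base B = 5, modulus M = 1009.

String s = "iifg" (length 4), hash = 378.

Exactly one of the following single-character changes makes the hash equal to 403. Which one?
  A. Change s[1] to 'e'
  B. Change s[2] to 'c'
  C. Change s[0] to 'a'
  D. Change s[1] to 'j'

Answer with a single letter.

Option A: s[1]='i'->'e', delta=(5-9)*5^2 mod 1009 = 909, hash=378+909 mod 1009 = 278
Option B: s[2]='f'->'c', delta=(3-6)*5^1 mod 1009 = 994, hash=378+994 mod 1009 = 363
Option C: s[0]='i'->'a', delta=(1-9)*5^3 mod 1009 = 9, hash=378+9 mod 1009 = 387
Option D: s[1]='i'->'j', delta=(10-9)*5^2 mod 1009 = 25, hash=378+25 mod 1009 = 403 <-- target

Answer: D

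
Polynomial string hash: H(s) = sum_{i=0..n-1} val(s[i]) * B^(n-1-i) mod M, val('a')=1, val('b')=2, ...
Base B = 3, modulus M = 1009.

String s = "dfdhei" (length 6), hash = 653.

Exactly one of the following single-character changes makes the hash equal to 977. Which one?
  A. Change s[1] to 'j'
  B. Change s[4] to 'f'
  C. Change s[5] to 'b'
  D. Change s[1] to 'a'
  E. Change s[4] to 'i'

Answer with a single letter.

Answer: A

Derivation:
Option A: s[1]='f'->'j', delta=(10-6)*3^4 mod 1009 = 324, hash=653+324 mod 1009 = 977 <-- target
Option B: s[4]='e'->'f', delta=(6-5)*3^1 mod 1009 = 3, hash=653+3 mod 1009 = 656
Option C: s[5]='i'->'b', delta=(2-9)*3^0 mod 1009 = 1002, hash=653+1002 mod 1009 = 646
Option D: s[1]='f'->'a', delta=(1-6)*3^4 mod 1009 = 604, hash=653+604 mod 1009 = 248
Option E: s[4]='e'->'i', delta=(9-5)*3^1 mod 1009 = 12, hash=653+12 mod 1009 = 665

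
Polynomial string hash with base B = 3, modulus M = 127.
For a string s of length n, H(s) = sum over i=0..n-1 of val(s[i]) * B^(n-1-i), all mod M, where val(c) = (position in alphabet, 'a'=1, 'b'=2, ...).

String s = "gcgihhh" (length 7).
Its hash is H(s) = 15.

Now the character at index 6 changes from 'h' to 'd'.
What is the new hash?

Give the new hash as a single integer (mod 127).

val('h') = 8, val('d') = 4
Position k = 6, exponent = n-1-k = 0
B^0 mod M = 3^0 mod 127 = 1
Delta = (4 - 8) * 1 mod 127 = 123
New hash = (15 + 123) mod 127 = 11

Answer: 11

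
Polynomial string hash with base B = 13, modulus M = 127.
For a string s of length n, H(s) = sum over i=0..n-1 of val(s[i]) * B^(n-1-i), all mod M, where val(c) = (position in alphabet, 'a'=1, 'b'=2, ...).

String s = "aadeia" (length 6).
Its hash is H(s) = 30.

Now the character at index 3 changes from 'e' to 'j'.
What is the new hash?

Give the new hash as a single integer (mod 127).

Answer: 113

Derivation:
val('e') = 5, val('j') = 10
Position k = 3, exponent = n-1-k = 2
B^2 mod M = 13^2 mod 127 = 42
Delta = (10 - 5) * 42 mod 127 = 83
New hash = (30 + 83) mod 127 = 113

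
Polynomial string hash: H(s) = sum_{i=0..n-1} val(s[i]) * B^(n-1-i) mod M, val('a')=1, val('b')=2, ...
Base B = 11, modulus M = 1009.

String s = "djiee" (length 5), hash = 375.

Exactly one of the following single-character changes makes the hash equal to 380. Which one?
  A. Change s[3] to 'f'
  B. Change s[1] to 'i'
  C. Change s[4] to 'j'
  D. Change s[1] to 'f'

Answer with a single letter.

Option A: s[3]='e'->'f', delta=(6-5)*11^1 mod 1009 = 11, hash=375+11 mod 1009 = 386
Option B: s[1]='j'->'i', delta=(9-10)*11^3 mod 1009 = 687, hash=375+687 mod 1009 = 53
Option C: s[4]='e'->'j', delta=(10-5)*11^0 mod 1009 = 5, hash=375+5 mod 1009 = 380 <-- target
Option D: s[1]='j'->'f', delta=(6-10)*11^3 mod 1009 = 730, hash=375+730 mod 1009 = 96

Answer: C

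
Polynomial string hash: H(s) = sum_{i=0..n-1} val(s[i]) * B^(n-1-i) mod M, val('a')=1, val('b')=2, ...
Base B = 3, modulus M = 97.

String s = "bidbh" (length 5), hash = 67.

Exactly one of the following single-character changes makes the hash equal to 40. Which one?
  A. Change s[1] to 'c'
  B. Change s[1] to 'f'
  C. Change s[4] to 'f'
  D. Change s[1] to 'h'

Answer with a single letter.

Option A: s[1]='i'->'c', delta=(3-9)*3^3 mod 97 = 32, hash=67+32 mod 97 = 2
Option B: s[1]='i'->'f', delta=(6-9)*3^3 mod 97 = 16, hash=67+16 mod 97 = 83
Option C: s[4]='h'->'f', delta=(6-8)*3^0 mod 97 = 95, hash=67+95 mod 97 = 65
Option D: s[1]='i'->'h', delta=(8-9)*3^3 mod 97 = 70, hash=67+70 mod 97 = 40 <-- target

Answer: D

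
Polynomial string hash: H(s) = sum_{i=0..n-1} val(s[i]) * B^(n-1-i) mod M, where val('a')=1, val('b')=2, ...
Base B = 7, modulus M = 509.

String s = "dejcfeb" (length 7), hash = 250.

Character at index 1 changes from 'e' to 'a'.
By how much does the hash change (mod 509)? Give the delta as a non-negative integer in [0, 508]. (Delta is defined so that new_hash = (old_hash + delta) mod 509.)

Delta formula: (val(new) - val(old)) * B^(n-1-k) mod M
  val('a') - val('e') = 1 - 5 = -4
  B^(n-1-k) = 7^5 mod 509 = 10
  Delta = -4 * 10 mod 509 = 469

Answer: 469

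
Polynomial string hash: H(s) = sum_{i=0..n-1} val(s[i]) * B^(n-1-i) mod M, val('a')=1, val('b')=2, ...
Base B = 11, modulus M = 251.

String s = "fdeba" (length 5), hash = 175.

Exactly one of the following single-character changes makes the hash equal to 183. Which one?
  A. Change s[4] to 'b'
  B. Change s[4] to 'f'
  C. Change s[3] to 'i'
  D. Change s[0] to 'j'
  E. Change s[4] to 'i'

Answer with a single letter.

Option A: s[4]='a'->'b', delta=(2-1)*11^0 mod 251 = 1, hash=175+1 mod 251 = 176
Option B: s[4]='a'->'f', delta=(6-1)*11^0 mod 251 = 5, hash=175+5 mod 251 = 180
Option C: s[3]='b'->'i', delta=(9-2)*11^1 mod 251 = 77, hash=175+77 mod 251 = 1
Option D: s[0]='f'->'j', delta=(10-6)*11^4 mod 251 = 81, hash=175+81 mod 251 = 5
Option E: s[4]='a'->'i', delta=(9-1)*11^0 mod 251 = 8, hash=175+8 mod 251 = 183 <-- target

Answer: E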